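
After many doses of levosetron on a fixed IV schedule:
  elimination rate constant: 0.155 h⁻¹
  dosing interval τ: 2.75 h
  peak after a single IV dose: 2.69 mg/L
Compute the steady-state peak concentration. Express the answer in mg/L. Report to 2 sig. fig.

7.8 mg/L

e^(−kτ) = e^(−0.1550 × 2.75) = 0.6530
Accumulation ratio R = 1 / (1 − e^(−kτ)) = 1 / (1 − 0.6530) = 2.882
Steady-state peak = C₀ × R = 2.69 × 2.882 = 7.753 mg/L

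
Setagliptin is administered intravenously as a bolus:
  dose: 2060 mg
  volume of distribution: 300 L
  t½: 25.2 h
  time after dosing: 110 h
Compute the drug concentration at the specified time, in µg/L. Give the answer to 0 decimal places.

333 µg/L

C₀ = Dose / Vd = 2060 / 300 = 6.867 mg/L
k = ln2 / t½ = 0.693147 / 25.2 = 0.02751 h⁻¹
C = C₀ · e^(−k·t) = 6.867 × e^(−0.02751 × 110)
  = 6.867 × 0.04850 = 0.3330 mg/L
Convert: 0.3330 mg/L × 1000 = 333.0 µg/L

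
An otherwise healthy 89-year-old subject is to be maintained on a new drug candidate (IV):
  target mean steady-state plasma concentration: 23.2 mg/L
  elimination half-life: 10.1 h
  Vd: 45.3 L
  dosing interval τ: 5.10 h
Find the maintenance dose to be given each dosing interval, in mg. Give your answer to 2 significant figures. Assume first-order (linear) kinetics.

370 mg

k = ln2 / t½ = 0.693147 / 10.1 = 0.06863 h⁻¹
CL = k × Vd = 0.06863 × 45.3 = 3.109 L/h
At steady state, Dose/τ = Css × CL.
Dose = Css × CL × τ = 23.2 × 3.109 × 5.10 = 367.9 mg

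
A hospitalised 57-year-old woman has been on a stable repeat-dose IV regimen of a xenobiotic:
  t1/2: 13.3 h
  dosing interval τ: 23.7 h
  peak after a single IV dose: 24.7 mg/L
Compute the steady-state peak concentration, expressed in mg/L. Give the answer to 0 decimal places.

k = ln2 / t½ = 0.693147 / 13.3 = 0.05212 h⁻¹
e^(−kτ) = e^(−0.05212 × 23.7) = 0.2908
Accumulation ratio R = 1 / (1 − e^(−kτ)) = 1 / (1 − 0.2908) = 1.410
Steady-state peak = C₀ × R = 24.7 × 1.410 = 34.83 mg/L

35 mg/L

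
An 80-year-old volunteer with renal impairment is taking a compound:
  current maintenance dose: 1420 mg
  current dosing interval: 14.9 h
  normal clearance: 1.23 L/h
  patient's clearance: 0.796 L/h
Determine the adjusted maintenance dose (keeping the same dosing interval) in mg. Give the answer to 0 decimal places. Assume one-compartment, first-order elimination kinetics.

To keep the same average steady-state level, dosing rate must scale with clearance.
CL ratio = 0.796 / 1.23 = 0.6472
New dose (same interval) = 1420 × 0.6472 = 919.0 mg

919 mg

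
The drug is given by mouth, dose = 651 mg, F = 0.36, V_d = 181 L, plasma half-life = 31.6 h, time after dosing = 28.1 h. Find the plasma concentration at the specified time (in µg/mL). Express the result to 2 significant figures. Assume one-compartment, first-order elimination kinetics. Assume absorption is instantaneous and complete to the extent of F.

Amount reaching circulation = F × Dose = 0.36 × 651.0 = 234.4 mg
C₀ = F·Dose / Vd = 234.4 / 181 = 1.295 mg/L
k = ln2 / t½ = 0.693147 / 31.6 = 0.02194 h⁻¹
C = C₀ · e^(−k·t) = 1.295 × e^(−0.02194 × 28.1)
  = 1.295 × 0.5398 = 0.6990 mg/L
(0.6990 mg/L = 0.6990 µg/mL)

0.70 µg/mL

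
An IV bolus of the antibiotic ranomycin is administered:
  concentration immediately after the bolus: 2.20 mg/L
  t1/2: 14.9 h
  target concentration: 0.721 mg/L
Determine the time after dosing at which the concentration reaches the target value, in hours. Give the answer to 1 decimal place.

k = ln2 / t½ = 0.693147 / 14.9 = 0.04652 h⁻¹
t = ln(C₀ / C) / k = ln(2.200 / 0.721) / 0.04652
  = ln(3.051) / 0.04652 = 1.115 / 0.04652 = 23.97 h

24.0 h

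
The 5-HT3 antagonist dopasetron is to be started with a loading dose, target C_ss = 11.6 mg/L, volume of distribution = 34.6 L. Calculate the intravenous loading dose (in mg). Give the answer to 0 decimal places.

LD = Css × Vd = 11.6 × 34.6 = 401.4 mg

401 mg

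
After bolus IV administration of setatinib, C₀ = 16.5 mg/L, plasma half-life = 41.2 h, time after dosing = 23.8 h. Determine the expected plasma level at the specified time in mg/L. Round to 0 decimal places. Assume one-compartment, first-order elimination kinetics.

11 mg/L

k = ln2 / t½ = 0.693147 / 41.2 = 0.01682 h⁻¹
C = C₀ · e^(−k·t) = 16.50 × e^(−0.01682 × 23.8)
  = 16.50 × 0.6701 = 11.06 mg/L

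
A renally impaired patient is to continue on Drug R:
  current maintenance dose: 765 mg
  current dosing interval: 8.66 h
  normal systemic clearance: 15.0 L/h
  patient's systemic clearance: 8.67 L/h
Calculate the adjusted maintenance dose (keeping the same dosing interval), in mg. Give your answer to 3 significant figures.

To keep the same average steady-state level, dosing rate must scale with clearance.
CL ratio = 8.67 / 15.0 = 0.5780
New dose (same interval) = 765 × 0.5780 = 442.2 mg

442 mg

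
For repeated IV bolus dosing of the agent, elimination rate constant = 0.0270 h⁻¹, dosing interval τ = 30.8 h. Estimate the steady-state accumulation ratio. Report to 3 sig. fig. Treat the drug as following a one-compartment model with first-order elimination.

e^(−kτ) = e^(−0.02700 × 30.8) = 0.4354
Accumulation ratio R = 1 / (1 − e^(−kτ)) = 1 / (1 − 0.4354) = 1.771

1.77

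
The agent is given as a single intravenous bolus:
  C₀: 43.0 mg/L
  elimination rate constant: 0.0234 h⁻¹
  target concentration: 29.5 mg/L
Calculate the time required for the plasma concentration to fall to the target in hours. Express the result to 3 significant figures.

16.1 h

t = ln(C₀ / C) / k = ln(43.00 / 29.5) / 0.02340
  = ln(1.458) / 0.02340 = 0.3771 / 0.02340 = 16.12 h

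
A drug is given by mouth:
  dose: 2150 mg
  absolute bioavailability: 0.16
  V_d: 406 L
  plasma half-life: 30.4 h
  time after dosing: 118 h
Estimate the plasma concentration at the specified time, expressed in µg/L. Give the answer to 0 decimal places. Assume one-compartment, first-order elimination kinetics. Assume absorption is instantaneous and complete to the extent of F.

Amount reaching circulation = F × Dose = 0.16 × 2150 = 344.0 mg
C₀ = F·Dose / Vd = 344.0 / 406 = 0.8473 mg/L
k = ln2 / t½ = 0.693147 / 30.4 = 0.02280 h⁻¹
C = C₀ · e^(−k·t) = 0.8473 × e^(−0.02280 × 118)
  = 0.8473 × 0.06785 = 0.05749 mg/L
Convert: 0.05749 mg/L × 1000 = 57.49 µg/L

57 µg/L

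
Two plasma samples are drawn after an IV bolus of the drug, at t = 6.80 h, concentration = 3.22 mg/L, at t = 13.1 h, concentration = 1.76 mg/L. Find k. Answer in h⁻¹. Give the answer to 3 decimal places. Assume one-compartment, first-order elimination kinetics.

k = ln(C₁/C₂) / (t₂ − t₁) = ln(3.22/1.76) / (13.1 − 6.80)
  = 0.6041 / 6.300 = 0.09589 h⁻¹

0.096 h⁻¹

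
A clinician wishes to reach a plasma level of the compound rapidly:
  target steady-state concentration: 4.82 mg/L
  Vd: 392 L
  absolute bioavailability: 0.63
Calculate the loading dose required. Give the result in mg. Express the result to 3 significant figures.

LD = Css × Vd / F = 4.82 × 392 / 0.63 = 2999 mg

3000 mg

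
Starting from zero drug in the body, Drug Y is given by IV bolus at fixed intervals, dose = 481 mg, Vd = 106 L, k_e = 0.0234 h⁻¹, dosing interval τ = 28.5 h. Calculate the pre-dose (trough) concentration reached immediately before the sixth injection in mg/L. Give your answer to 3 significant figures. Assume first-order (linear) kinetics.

C₀ per dose = Dose / Vd = 481 / 106 = 4.538 mg/L
Fraction remaining after one interval: r = e^(−kτ) = e^(−0.02340 × 28.5) = 0.5133
Before dose 6, 5 doses have been given (aged 1τ, 2τ, 3τ, 4τ, 5τ).
C_trough = C₀ × (r + r² + … + r^5) = C₀ × r(1−r^5)/(1−r)
        = 4.538 × 0.5133 × (1 − 0.03563) / (1 − 0.5133) = 4.615 mg/L

4.62 mg/L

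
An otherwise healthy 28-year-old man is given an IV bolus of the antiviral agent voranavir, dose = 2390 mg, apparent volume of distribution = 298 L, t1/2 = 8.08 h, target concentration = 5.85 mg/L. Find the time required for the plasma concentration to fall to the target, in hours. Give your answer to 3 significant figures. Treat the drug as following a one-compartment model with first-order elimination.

C₀ = Dose / Vd = 2390 / 298 = 8.020 mg/L
k = ln2 / t½ = 0.693147 / 8.08 = 0.08579 h⁻¹
t = ln(C₀ / C) / k = ln(8.020 / 5.85) / 0.08579
  = ln(1.371) / 0.08579 = 0.3155 / 0.08579 = 3.678 h

3.68 h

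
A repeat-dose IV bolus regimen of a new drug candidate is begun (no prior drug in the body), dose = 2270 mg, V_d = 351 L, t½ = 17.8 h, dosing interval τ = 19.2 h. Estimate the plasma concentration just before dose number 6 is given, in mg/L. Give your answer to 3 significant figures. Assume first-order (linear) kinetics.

C₀ per dose = Dose / Vd = 2270 / 351 = 6.467 mg/L
k = ln2 / t½ = 0.693147 / 17.8 = 0.03894 h⁻¹
Fraction remaining after one interval: r = e^(−kτ) = e^(−0.03894 × 19.2) = 0.4735
Before dose 6, 5 doses have been given (aged 1τ, 2τ, 3τ, 4τ, 5τ).
C_trough = C₀ × (r + r² + … + r^5) = C₀ × r(1−r^5)/(1−r)
        = 6.467 × 0.4735 × (1 − 0.02380) / (1 − 0.4735) = 5.678 mg/L

5.68 mg/L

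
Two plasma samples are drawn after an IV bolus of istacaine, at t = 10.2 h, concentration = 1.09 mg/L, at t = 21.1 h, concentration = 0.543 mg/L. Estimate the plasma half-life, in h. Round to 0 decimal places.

k = ln(C₁/C₂) / (t₂ − t₁) = ln(1.09/0.543) / (21.1 − 10.2)
  = 0.6968 / 10.90 = 0.06393 h⁻¹
t½ = ln2 / k = 0.693147 / 0.06393 = 10.84 h

11 h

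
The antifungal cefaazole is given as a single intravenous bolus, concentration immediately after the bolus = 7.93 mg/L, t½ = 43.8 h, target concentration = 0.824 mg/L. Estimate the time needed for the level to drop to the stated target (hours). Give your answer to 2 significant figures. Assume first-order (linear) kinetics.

k = ln2 / t½ = 0.693147 / 43.8 = 0.01583 h⁻¹
t = ln(C₀ / C) / k = ln(7.930 / 0.824) / 0.01583
  = ln(9.624) / 0.01583 = 2.264 / 0.01583 = 143.0 h

140 h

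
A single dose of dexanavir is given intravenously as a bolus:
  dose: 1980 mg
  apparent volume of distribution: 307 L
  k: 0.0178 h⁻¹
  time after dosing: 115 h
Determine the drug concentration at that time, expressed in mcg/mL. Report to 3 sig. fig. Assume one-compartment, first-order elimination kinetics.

C₀ = Dose / Vd = 1980 / 307 = 6.450 mg/L
C = C₀ · e^(−k·t) = 6.450 × e^(−0.01780 × 115)
  = 6.450 × 0.1291 = 0.8327 mg/L
(0.8327 mg/L = 0.8327 mcg/mL)

0.833 mcg/mL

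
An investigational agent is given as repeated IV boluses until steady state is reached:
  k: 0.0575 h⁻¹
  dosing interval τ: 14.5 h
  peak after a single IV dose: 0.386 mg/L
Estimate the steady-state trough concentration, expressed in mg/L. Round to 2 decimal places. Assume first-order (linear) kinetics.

0.30 mg/L

e^(−kτ) = e^(−0.05750 × 14.5) = 0.4344
Accumulation ratio R = 1 / (1 − e^(−kτ)) = 1 / (1 − 0.4344) = 1.768
Steady-state trough = C₀ × R × e^(−kτ) = 0.386 × 1.768 × 0.4344 = 0.2965 mg/L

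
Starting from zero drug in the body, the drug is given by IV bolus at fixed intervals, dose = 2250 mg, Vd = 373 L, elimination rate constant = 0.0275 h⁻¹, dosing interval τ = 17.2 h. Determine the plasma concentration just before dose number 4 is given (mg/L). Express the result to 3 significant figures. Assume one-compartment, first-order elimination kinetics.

7.56 mg/L

C₀ per dose = Dose / Vd = 2250 / 373 = 6.032 mg/L
Fraction remaining after one interval: r = e^(−kτ) = e^(−0.02750 × 17.2) = 0.6231
Before dose 4, 3 doses have been given (aged 1τ, 2τ, 3τ).
C_trough = C₀ × (r + r² + … + r^3) = C₀ × r(1−r^3)/(1−r)
        = 6.032 × 0.6231 × (1 − 0.2419) / (1 − 0.6231) = 7.560 mg/L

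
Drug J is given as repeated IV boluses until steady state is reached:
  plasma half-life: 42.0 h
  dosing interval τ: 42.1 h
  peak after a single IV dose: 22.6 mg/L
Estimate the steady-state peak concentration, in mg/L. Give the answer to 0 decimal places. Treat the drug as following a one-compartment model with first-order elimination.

45 mg/L

k = ln2 / t½ = 0.693147 / 42.0 = 0.01650 h⁻¹
e^(−kτ) = e^(−0.01650 × 42.1) = 0.4992
Accumulation ratio R = 1 / (1 − e^(−kτ)) = 1 / (1 − 0.4992) = 1.997
Steady-state peak = C₀ × R = 22.6 × 1.997 = 45.13 mg/L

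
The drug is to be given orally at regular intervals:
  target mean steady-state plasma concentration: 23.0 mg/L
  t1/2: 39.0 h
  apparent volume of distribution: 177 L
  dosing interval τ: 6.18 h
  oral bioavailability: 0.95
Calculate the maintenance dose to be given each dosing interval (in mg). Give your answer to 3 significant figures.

471 mg

k = ln2 / t½ = 0.693147 / 39.0 = 0.01777 h⁻¹
CL = k × Vd = 0.01777 × 177 = 3.145 L/h
At steady state, F × (Dose/τ) = Css × CL.
Dose = Css × CL × τ / F = 23.0 × 3.145 × 6.18 / 0.95 = 470.6 mg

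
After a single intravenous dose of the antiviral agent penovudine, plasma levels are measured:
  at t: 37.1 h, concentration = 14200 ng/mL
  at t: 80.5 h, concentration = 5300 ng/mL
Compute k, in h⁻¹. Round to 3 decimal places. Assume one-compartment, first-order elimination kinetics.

k = ln(C₁/C₂) / (t₂ − t₁) = ln(14200/5300) / (80.5 − 37.1)
  = 0.9855 / 43.40 = 0.02271 h⁻¹

0.023 h⁻¹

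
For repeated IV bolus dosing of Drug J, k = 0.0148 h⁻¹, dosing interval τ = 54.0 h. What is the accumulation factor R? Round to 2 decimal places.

1.82

e^(−kτ) = e^(−0.01480 × 54.0) = 0.4497
Accumulation ratio R = 1 / (1 − e^(−kτ)) = 1 / (1 − 0.4497) = 1.817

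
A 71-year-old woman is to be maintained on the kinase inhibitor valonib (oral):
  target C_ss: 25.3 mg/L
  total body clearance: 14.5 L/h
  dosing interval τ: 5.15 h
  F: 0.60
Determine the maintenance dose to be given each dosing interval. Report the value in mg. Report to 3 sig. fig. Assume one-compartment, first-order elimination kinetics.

3150 mg

At steady state, F × (Dose/τ) = Css × CL.
Dose = Css × CL × τ / F = 25.3 × 14.50 × 5.15 / 0.60 = 3149 mg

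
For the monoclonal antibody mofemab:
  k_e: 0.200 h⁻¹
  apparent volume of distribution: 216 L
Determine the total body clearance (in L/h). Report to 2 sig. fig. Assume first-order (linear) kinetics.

CL = k × Vd = 0.200 × 216 = 43.20 L/h

43 L/h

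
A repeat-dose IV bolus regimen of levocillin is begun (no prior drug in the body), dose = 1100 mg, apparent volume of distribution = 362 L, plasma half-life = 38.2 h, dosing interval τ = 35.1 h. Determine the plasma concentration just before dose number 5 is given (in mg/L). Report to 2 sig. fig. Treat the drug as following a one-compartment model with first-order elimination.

C₀ per dose = Dose / Vd = 1100 / 362 = 3.039 mg/L
k = ln2 / t½ = 0.693147 / 38.2 = 0.01815 h⁻¹
Fraction remaining after one interval: r = e^(−kτ) = e^(−0.01815 × 35.1) = 0.5288
Before dose 5, 4 doses have been given (aged 1τ, 2τ, 3τ, 4τ).
C_trough = C₀ × (r + r² + … + r^4) = C₀ × r(1−r^4)/(1−r)
        = 3.039 × 0.5288 × (1 − 0.07819) / (1 − 0.5288) = 3.144 mg/L

3.1 mg/L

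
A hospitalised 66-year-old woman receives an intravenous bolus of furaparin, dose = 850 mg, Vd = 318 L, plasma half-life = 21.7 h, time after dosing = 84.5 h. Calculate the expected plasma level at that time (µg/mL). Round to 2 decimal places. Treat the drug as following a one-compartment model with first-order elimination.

C₀ = Dose / Vd = 850.0 / 318 = 2.673 mg/L
k = ln2 / t½ = 0.693147 / 21.7 = 0.03194 h⁻¹
C = C₀ · e^(−k·t) = 2.673 × e^(−0.03194 × 84.5)
  = 2.673 × 0.06728 = 0.1798 mg/L
(0.1798 mg/L = 0.1798 µg/mL)

0.18 µg/mL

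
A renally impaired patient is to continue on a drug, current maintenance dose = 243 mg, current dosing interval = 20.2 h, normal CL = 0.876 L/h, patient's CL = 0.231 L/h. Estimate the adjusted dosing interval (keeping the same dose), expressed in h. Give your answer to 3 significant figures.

76.6 h

To keep the same average steady-state level, dosing rate must scale with clearance.
CL ratio = 0.231 / 0.876 = 0.2637
New interval (same dose) = 20.2 / 0.2637 = 76.60 h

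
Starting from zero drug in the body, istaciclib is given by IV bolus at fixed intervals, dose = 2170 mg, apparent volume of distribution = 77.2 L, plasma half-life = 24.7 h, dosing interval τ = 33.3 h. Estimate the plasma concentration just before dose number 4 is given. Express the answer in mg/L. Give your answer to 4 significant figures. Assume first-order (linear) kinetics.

17.08 mg/L

C₀ per dose = Dose / Vd = 2170 / 77.2 = 28.11 mg/L
k = ln2 / t½ = 0.693147 / 24.7 = 0.02806 h⁻¹
Fraction remaining after one interval: r = e^(−kτ) = e^(−0.02806 × 33.3) = 0.3928
Before dose 4, 3 doses have been given (aged 1τ, 2τ, 3τ).
C_trough = C₀ × (r + r² + … + r^3) = C₀ × r(1−r^3)/(1−r)
        = 28.11 × 0.3928 × (1 − 0.06061) / (1 − 0.3928) = 17.08 mg/L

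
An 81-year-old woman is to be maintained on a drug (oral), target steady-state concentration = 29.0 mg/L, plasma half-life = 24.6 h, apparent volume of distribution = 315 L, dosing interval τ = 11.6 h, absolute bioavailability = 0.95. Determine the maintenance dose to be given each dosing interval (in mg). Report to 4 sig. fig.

k = ln2 / t½ = 0.693147 / 24.6 = 0.02818 h⁻¹
CL = k × Vd = 0.02818 × 315 = 8.877 L/h
At steady state, F × (Dose/τ) = Css × CL.
Dose = Css × CL × τ / F = 29.0 × 8.877 × 11.6 / 0.95 = 3143 mg

3143 mg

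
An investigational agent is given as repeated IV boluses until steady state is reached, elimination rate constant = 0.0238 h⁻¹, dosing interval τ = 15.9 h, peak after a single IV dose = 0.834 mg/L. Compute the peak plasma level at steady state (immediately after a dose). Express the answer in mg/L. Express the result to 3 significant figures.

2.65 mg/L

e^(−kτ) = e^(−0.02380 × 15.9) = 0.6849
Accumulation ratio R = 1 / (1 − e^(−kτ)) = 1 / (1 − 0.6849) = 3.174
Steady-state peak = C₀ × R = 0.834 × 3.174 = 2.647 mg/L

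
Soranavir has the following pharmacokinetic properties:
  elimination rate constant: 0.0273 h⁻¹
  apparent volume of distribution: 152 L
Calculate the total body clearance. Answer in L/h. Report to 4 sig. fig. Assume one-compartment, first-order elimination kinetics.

CL = k × Vd = 0.0273 × 152 = 4.150 L/h

4.150 L/h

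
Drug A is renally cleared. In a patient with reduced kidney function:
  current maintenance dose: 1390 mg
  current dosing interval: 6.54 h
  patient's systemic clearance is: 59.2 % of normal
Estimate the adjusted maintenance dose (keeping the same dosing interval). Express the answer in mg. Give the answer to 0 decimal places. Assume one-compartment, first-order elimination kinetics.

823 mg

To keep the same average steady-state level, dosing rate must scale with clearance.
CL ratio = 59.2 / 100 = 0.5920
New dose (same interval) = 1390 × 0.5920 = 822.9 mg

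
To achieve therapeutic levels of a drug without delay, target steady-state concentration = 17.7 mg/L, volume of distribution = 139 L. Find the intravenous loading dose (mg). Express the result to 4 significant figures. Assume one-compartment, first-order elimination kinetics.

LD = Css × Vd = 17.7 × 139 = 2460 mg

2460 mg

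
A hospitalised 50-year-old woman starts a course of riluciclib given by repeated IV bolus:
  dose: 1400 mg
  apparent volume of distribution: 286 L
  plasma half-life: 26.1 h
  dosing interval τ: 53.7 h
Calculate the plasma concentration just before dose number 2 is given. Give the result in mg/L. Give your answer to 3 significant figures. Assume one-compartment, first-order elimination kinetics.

1.18 mg/L

C₀ per dose = Dose / Vd = 1400 / 286 = 4.895 mg/L
k = ln2 / t½ = 0.693147 / 26.1 = 0.02656 h⁻¹
Fraction remaining after one interval: r = e^(−kτ) = e^(−0.02656 × 53.7) = 0.2402
Before dose 2, 1 dose has been given (aged 1τ).
C_trough = C₀ × r = 4.895 × 0.2402 = 1.176 mg/L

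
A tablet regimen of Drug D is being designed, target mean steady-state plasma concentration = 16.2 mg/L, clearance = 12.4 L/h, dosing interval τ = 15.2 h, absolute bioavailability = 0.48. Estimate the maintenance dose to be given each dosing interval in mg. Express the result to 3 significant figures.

6360 mg

At steady state, F × (Dose/τ) = Css × CL.
Dose = Css × CL × τ / F = 16.2 × 12.40 × 15.2 / 0.48 = 6361 mg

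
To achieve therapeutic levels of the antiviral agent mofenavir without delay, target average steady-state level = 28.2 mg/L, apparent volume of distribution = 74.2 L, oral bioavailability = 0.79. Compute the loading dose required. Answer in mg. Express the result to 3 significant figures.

LD = Css × Vd / F = 28.2 × 74.2 / 0.79 = 2649 mg

2650 mg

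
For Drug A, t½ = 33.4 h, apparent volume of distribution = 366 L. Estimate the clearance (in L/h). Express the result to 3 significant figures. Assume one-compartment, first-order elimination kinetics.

k = ln2 / t½ = 0.693147 / 33.4 = 0.02075 h⁻¹
CL = k × Vd = 0.02075 × 366 = 7.595 L/h

7.60 L/h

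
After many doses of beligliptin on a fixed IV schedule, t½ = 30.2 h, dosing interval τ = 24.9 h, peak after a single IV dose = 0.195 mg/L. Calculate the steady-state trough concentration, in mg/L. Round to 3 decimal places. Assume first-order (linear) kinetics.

0.253 mg/L

k = ln2 / t½ = 0.693147 / 30.2 = 0.02295 h⁻¹
e^(−kτ) = e^(−0.02295 × 24.9) = 0.5647
Accumulation ratio R = 1 / (1 − e^(−kτ)) = 1 / (1 − 0.5647) = 2.297
Steady-state trough = C₀ × R × e^(−kτ) = 0.195 × 2.297 × 0.5647 = 0.2529 mg/L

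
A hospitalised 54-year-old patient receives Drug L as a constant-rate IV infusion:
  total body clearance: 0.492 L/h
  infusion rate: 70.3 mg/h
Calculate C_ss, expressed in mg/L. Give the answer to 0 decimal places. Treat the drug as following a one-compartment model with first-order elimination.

At steady state Css = R₀ / CL = 70.3 / 0.4920 = 142.9 mg/L

143 mg/L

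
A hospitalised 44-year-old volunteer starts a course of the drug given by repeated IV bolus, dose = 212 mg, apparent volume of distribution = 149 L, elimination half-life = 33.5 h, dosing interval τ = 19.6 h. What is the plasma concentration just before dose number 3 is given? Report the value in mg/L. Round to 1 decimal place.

1.6 mg/L

C₀ per dose = Dose / Vd = 212 / 149 = 1.423 mg/L
k = ln2 / t½ = 0.693147 / 33.5 = 0.02069 h⁻¹
Fraction remaining after one interval: r = e^(−kτ) = e^(−0.02069 × 19.6) = 0.6666
Before dose 3, 2 doses have been given (aged 1τ, 2τ).
C_trough = C₀ × (r + r²) = 1.423 × (0.6666 + 0.4444) = 1.581 mg/L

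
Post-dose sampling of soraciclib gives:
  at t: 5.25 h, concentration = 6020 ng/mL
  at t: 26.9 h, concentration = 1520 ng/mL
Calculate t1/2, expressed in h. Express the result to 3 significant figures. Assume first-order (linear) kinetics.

k = ln(C₁/C₂) / (t₂ − t₁) = ln(6020/1520) / (26.9 − 5.25)
  = 1.376 / 21.65 = 0.06356 h⁻¹
t½ = ln2 / k = 0.693147 / 0.06356 = 10.91 h

10.9 h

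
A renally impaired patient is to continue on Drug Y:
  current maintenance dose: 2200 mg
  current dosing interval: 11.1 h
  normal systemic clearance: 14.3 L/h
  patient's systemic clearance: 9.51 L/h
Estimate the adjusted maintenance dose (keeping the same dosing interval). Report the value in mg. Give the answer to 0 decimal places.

To keep the same average steady-state level, dosing rate must scale with clearance.
CL ratio = 9.51 / 14.3 = 0.6650
New dose (same interval) = 2200 × 0.6650 = 1463 mg

1463 mg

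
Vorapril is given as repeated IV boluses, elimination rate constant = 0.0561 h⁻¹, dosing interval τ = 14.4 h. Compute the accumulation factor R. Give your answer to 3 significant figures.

1.80

e^(−kτ) = e^(−0.05610 × 14.4) = 0.4458
Accumulation ratio R = 1 / (1 − e^(−kτ)) = 1 / (1 − 0.4458) = 1.804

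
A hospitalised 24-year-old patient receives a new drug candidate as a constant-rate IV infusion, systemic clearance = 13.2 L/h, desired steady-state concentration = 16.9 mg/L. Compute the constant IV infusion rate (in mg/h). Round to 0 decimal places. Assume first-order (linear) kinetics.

At steady state, infusion rate R₀ = Css × CL = 16.9 × 13.20 = 223.1 mg/h

223 mg/h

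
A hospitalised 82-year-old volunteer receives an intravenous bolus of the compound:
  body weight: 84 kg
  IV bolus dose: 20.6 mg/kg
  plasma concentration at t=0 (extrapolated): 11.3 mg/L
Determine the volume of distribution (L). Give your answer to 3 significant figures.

153 L

Dose = 20.6 × 84 = 1730 mg
Vd = Dose / C₀ = 1730 / 11.3 = 153.1 L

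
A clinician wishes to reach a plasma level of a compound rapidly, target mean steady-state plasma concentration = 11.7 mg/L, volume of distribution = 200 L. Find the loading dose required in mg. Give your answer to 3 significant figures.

LD = Css × Vd = 11.7 × 200 = 2340 mg

2340 mg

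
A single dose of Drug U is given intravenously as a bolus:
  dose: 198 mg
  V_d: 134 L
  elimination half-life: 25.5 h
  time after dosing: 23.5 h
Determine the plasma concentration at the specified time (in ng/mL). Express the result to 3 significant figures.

C₀ = Dose / Vd = 198.0 / 134 = 1.478 mg/L
k = ln2 / t½ = 0.693147 / 25.5 = 0.02718 h⁻¹
C = C₀ · e^(−k·t) = 1.478 × e^(−0.02718 × 23.5)
  = 1.478 × 0.5280 = 0.7804 mg/L
Convert: 0.7804 mg/L × 1000 = 780.4 ng/mL

780 ng/mL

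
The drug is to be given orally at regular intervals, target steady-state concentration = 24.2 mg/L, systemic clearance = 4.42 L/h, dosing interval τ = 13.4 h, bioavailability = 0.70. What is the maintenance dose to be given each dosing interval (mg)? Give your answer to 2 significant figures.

2000 mg

At steady state, F × (Dose/τ) = Css × CL.
Dose = Css × CL × τ / F = 24.2 × 4.420 × 13.4 / 0.70 = 2048 mg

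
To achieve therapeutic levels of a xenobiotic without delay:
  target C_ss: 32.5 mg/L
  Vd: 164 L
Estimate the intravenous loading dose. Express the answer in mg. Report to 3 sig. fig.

LD = Css × Vd = 32.5 × 164 = 5330 mg

5330 mg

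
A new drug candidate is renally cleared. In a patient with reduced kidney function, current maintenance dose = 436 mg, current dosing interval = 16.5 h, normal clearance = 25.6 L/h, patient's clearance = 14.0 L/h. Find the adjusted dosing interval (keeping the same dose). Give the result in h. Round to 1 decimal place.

30.2 h

To keep the same average steady-state level, dosing rate must scale with clearance.
CL ratio = 14.0 / 25.6 = 0.5469
New interval (same dose) = 16.5 / 0.5469 = 30.17 h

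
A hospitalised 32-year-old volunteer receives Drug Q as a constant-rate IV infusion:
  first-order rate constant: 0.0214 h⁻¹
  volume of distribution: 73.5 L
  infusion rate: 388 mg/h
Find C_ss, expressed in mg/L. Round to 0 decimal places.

247 mg/L

CL = k × Vd = 0.02140 × 73.5 = 1.573 L/h
At steady state Css = R₀ / CL = 388 / 1.573 = 246.7 mg/L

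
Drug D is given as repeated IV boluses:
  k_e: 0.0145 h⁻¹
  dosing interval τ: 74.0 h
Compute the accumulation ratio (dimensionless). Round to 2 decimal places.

e^(−kτ) = e^(−0.01450 × 74.0) = 0.3420
Accumulation ratio R = 1 / (1 − e^(−kτ)) = 1 / (1 − 0.3420) = 1.520

1.52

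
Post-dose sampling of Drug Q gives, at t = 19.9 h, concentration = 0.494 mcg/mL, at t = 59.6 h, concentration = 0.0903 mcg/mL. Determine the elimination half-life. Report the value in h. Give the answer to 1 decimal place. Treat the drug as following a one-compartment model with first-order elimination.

16.2 h

k = ln(C₁/C₂) / (t₂ − t₁) = ln(0.494/0.0903) / (59.6 − 19.9)
  = 1.699 / 39.70 = 0.04280 h⁻¹
t½ = ln2 / k = 0.693147 / 0.04280 = 16.20 h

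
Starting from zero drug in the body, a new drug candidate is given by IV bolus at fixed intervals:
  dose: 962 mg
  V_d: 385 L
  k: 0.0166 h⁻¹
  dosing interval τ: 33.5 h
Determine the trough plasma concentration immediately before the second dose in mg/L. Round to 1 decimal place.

1.4 mg/L

C₀ per dose = Dose / Vd = 962 / 385 = 2.499 mg/L
Fraction remaining after one interval: r = e^(−kτ) = e^(−0.01660 × 33.5) = 0.5734
Before dose 2, 1 dose has been given (aged 1τ).
C_trough = C₀ × r = 2.499 × 0.5734 = 1.433 mg/L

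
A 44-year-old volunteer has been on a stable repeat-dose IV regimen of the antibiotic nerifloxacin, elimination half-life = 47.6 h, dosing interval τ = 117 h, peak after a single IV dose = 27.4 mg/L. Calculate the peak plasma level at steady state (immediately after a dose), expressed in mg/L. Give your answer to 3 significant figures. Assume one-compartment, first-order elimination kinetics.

33.5 mg/L

k = ln2 / t½ = 0.693147 / 47.6 = 0.01456 h⁻¹
e^(−kτ) = e^(−0.01456 × 117) = 0.1820
Accumulation ratio R = 1 / (1 − e^(−kτ)) = 1 / (1 − 0.1820) = 1.222
Steady-state peak = C₀ × R = 27.4 × 1.222 = 33.48 mg/L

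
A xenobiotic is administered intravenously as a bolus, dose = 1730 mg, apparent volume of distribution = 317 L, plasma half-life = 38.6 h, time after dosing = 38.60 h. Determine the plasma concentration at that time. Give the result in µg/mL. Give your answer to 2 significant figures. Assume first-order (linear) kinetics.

C₀ = Dose / Vd = 1730 / 317 = 5.457 mg/L
k = ln2 / t½ = 0.693147 / 38.6 = 0.01796 h⁻¹
t / t½ = 38.60 / 38.6 = 1 half-lives
C = C₀ × (1/2)^1 = 5.457 × 0.5000 = 2.729 mg/L
(2.729 mg/L = 2.729 µg/mL)

2.7 µg/mL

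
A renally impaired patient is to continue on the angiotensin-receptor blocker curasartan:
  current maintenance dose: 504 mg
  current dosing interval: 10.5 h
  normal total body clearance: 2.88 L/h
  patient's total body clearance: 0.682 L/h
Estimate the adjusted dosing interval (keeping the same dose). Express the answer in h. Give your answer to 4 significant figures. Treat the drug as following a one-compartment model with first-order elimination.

To keep the same average steady-state level, dosing rate must scale with clearance.
CL ratio = 0.682 / 2.88 = 0.2368
New interval (same dose) = 10.5 / 0.2368 = 44.34 h

44.34 h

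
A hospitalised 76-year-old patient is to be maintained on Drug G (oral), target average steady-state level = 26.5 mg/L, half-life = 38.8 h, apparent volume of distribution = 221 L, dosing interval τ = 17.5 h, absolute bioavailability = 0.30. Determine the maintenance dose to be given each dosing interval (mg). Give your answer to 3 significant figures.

6100 mg

k = ln2 / t½ = 0.693147 / 38.8 = 0.01786 h⁻¹
CL = k × Vd = 0.01786 × 221 = 3.947 L/h
At steady state, F × (Dose/τ) = Css × CL.
Dose = Css × CL × τ / F = 26.5 × 3.947 × 17.5 / 0.30 = 6101 mg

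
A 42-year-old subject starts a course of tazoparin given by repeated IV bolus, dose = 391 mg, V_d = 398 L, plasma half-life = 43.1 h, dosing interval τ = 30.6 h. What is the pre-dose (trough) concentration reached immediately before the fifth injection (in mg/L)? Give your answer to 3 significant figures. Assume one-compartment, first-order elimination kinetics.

C₀ per dose = Dose / Vd = 391 / 398 = 0.9824 mg/L
k = ln2 / t½ = 0.693147 / 43.1 = 0.01608 h⁻¹
Fraction remaining after one interval: r = e^(−kτ) = e^(−0.01608 × 30.6) = 0.6114
Before dose 5, 4 doses have been given (aged 1τ, 2τ, 3τ, 4τ).
C_trough = C₀ × (r + r² + … + r^4) = C₀ × r(1−r^4)/(1−r)
        = 0.9824 × 0.6114 × (1 − 0.1397) / (1 − 0.6114) = 1.330 mg/L

1.33 mg/L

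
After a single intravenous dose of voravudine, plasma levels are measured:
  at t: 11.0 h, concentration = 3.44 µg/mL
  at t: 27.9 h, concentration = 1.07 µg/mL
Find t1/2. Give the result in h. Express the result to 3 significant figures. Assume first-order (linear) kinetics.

10.0 h

k = ln(C₁/C₂) / (t₂ − t₁) = ln(3.44/1.07) / (27.9 − 11.0)
  = 1.168 / 16.90 = 0.06911 h⁻¹
t½ = ln2 / k = 0.693147 / 0.06911 = 10.03 h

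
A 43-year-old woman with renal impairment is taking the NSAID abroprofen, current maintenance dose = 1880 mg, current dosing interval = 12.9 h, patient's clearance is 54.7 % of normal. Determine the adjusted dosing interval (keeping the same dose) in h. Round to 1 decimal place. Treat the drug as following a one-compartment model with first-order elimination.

To keep the same average steady-state level, dosing rate must scale with clearance.
CL ratio = 54.7 / 100 = 0.5470
New interval (same dose) = 12.9 / 0.5470 = 23.58 h

23.6 h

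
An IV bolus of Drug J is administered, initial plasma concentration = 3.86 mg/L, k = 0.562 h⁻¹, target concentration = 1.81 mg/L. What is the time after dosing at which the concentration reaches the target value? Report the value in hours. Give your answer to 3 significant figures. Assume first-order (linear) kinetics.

t = ln(C₀ / C) / k = ln(3.860 / 1.81) / 0.5620
  = ln(2.133) / 0.5620 = 0.7575 / 0.5620 = 1.348 h

1.35 h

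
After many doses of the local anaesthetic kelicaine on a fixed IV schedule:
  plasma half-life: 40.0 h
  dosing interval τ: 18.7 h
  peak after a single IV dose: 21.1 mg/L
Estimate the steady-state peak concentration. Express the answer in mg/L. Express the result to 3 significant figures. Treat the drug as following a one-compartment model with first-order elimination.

k = ln2 / t½ = 0.693147 / 40.0 = 0.01733 h⁻¹
e^(−kτ) = e^(−0.01733 × 18.7) = 0.7232
Accumulation ratio R = 1 / (1 − e^(−kτ)) = 1 / (1 − 0.7232) = 3.613
Steady-state peak = C₀ × R = 21.1 × 3.613 = 76.23 mg/L

76.2 mg/L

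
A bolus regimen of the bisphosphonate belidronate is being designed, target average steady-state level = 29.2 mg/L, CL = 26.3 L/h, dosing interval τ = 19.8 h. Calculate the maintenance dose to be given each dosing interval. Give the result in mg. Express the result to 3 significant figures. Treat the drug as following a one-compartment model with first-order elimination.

15200 mg

At steady state, Dose/τ = Css × CL.
Dose = Css × CL × τ = 29.2 × 26.30 × 19.8 = 15210 mg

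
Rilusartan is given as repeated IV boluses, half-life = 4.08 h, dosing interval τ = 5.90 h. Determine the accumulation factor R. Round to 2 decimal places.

k = ln2 / t½ = 0.693147 / 4.08 = 0.1699 h⁻¹
e^(−kτ) = e^(−0.1699 × 5.90) = 0.3670
Accumulation ratio R = 1 / (1 − e^(−kτ)) = 1 / (1 − 0.3670) = 1.580

1.58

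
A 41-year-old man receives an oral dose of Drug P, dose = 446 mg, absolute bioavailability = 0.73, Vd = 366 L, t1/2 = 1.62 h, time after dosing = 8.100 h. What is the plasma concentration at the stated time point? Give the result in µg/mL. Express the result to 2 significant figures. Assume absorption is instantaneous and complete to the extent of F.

0.028 µg/mL

Amount reaching circulation = F × Dose = 0.73 × 446.0 = 325.6 mg
C₀ = F·Dose / Vd = 325.6 / 366 = 0.8896 mg/L
k = ln2 / t½ = 0.693147 / 1.62 = 0.4279 h⁻¹
t / t½ = 8.100 / 1.62 = 5 half-lives
C = C₀ × (1/2)^5 = 0.8896 × 0.03125 = 0.02780 mg/L
(0.02780 mg/L = 0.02780 µg/mL)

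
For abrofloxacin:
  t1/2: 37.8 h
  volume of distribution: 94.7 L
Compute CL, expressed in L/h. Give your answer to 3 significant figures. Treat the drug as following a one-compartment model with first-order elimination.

1.74 L/h

k = ln2 / t½ = 0.693147 / 37.8 = 0.01834 h⁻¹
CL = k × Vd = 0.01834 × 94.7 = 1.737 L/h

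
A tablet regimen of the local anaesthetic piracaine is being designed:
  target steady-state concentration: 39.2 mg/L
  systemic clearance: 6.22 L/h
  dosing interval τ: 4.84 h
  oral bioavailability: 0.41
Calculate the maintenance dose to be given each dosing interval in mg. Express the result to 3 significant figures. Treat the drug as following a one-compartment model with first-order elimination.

At steady state, F × (Dose/τ) = Css × CL.
Dose = Css × CL × τ / F = 39.2 × 6.220 × 4.84 / 0.41 = 2878 mg

2880 mg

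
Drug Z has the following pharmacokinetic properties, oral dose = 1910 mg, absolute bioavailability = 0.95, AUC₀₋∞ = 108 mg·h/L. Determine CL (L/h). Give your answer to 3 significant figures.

16.8 L/h

CL = F·Dose / AUC = 0.95 × 1910 / 108 = 16.80 L/h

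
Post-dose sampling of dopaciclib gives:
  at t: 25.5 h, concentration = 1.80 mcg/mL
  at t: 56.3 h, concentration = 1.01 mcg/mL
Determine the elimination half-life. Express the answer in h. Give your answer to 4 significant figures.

k = ln(C₁/C₂) / (t₂ − t₁) = ln(1.80/1.01) / (56.3 − 25.5)
  = 0.5778 / 30.80 = 0.01876 h⁻¹
t½ = ln2 / k = 0.693147 / 0.01876 = 36.95 h

36.95 h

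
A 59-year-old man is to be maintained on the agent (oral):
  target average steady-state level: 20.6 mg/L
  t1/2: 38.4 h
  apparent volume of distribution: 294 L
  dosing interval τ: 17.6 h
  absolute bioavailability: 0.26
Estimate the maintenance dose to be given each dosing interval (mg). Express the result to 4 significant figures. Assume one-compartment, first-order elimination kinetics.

7400 mg

k = ln2 / t½ = 0.693147 / 38.4 = 0.01805 h⁻¹
CL = k × Vd = 0.01805 × 294 = 5.307 L/h
At steady state, F × (Dose/τ) = Css × CL.
Dose = Css × CL × τ / F = 20.6 × 5.307 × 17.6 / 0.26 = 7400 mg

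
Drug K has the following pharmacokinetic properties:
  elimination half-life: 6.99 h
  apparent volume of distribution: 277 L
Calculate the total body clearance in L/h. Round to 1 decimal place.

27.5 L/h

k = ln2 / t½ = 0.693147 / 6.99 = 0.09916 h⁻¹
CL = k × Vd = 0.09916 × 277 = 27.47 L/h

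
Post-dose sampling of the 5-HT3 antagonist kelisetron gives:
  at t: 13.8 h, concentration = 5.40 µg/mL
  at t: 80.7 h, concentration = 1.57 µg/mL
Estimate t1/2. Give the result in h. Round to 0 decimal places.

38 h

k = ln(C₁/C₂) / (t₂ − t₁) = ln(5.40/1.57) / (80.7 − 13.8)
  = 1.235 / 66.90 = 0.01846 h⁻¹
t½ = ln2 / k = 0.693147 / 0.01846 = 37.55 h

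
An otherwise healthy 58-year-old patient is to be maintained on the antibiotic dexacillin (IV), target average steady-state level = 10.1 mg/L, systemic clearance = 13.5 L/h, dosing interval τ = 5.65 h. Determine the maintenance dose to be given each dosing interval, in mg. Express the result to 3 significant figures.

At steady state, Dose/τ = Css × CL.
Dose = Css × CL × τ = 10.1 × 13.50 × 5.65 = 770.4 mg

770 mg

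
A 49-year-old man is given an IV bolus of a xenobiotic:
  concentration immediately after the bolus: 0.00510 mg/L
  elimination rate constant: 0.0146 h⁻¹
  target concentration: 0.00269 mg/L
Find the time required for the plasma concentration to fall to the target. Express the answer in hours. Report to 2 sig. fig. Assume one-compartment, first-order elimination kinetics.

44 h

t = ln(C₀ / C) / k = ln(0.005100 / 0.00269) / 0.01460
  = ln(1.896) / 0.01460 = 0.6397 / 0.01460 = 43.82 h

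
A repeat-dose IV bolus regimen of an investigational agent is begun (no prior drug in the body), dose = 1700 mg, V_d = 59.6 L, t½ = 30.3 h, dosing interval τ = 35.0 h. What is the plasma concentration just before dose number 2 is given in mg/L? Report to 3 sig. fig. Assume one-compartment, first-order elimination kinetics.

12.8 mg/L

C₀ per dose = Dose / Vd = 1700 / 59.6 = 28.52 mg/L
k = ln2 / t½ = 0.693147 / 30.3 = 0.02288 h⁻¹
Fraction remaining after one interval: r = e^(−kτ) = e^(−0.02288 × 35.0) = 0.4490
Before dose 2, 1 dose has been given (aged 1τ).
C_trough = C₀ × r = 28.52 × 0.4490 = 12.81 mg/L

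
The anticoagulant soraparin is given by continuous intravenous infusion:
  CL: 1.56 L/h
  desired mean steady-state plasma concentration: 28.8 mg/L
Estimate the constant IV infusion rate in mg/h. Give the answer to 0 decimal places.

45 mg/h

At steady state, infusion rate R₀ = Css × CL = 28.8 × 1.560 = 44.93 mg/h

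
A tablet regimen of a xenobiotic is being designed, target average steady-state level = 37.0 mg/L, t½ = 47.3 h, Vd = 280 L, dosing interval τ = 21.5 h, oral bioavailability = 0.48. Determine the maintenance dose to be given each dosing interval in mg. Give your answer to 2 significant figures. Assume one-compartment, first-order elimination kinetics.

k = ln2 / t½ = 0.693147 / 47.3 = 0.01465 h⁻¹
CL = k × Vd = 0.01465 × 280 = 4.102 L/h
At steady state, F × (Dose/τ) = Css × CL.
Dose = Css × CL × τ / F = 37.0 × 4.102 × 21.5 / 0.48 = 6798 mg

6800 mg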